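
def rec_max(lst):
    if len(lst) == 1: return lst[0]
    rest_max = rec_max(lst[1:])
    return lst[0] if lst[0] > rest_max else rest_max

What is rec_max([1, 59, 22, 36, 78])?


rec_max([1, 59, 22, 36, 78]): compare 1 with rec_max([59, 22, 36, 78])
rec_max([59, 22, 36, 78]): compare 59 with rec_max([22, 36, 78])
rec_max([22, 36, 78]): compare 22 with rec_max([36, 78])
rec_max([36, 78]): compare 36 with rec_max([78])
rec_max([78]) = 78  (base case)
Compare 36 with 78 -> 78
Compare 22 with 78 -> 78
Compare 59 with 78 -> 78
Compare 1 with 78 -> 78

78


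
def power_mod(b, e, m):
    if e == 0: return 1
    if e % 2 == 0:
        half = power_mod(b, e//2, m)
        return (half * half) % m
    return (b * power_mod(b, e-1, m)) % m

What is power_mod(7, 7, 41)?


power_mod(7, 7, 41): e is odd, compute power_mod(7, 6, 41)
  power_mod(7, 6, 41): e is even, compute power_mod(7, 3, 41)
    power_mod(7, 3, 41): e is odd, compute power_mod(7, 2, 41)
      power_mod(7, 2, 41): e is even, compute power_mod(7, 1, 41)
        power_mod(7, 1, 41): e is odd, compute power_mod(7, 0, 41)
          power_mod(7, 0, 41) = 1
        (7 * 1) % 41 = 7
      half=7, (7*7) % 41 = 8
    (7 * 8) % 41 = 15
  half=15, (15*15) % 41 = 20
(7 * 20) % 41 = 17

17


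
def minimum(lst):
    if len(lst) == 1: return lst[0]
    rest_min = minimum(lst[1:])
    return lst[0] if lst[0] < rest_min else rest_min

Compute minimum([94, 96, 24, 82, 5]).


minimum([94, 96, 24, 82, 5]): compare 94 with minimum([96, 24, 82, 5])
minimum([96, 24, 82, 5]): compare 96 with minimum([24, 82, 5])
minimum([24, 82, 5]): compare 24 with minimum([82, 5])
minimum([82, 5]): compare 82 with minimum([5])
minimum([5]) = 5  (base case)
Compare 82 with 5 -> 5
Compare 24 with 5 -> 5
Compare 96 with 5 -> 5
Compare 94 with 5 -> 5

5


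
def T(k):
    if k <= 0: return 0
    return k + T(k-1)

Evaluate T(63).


T(63)
= 63 + 62 + 61 + 60 + 59 + 58 + 57 + 56 + 55 + 54 + 53 + 52 + 51 + 50 + 49 + 48 + 47 + 46 + 45 + 44 + 43 + 42 + 41 + 40 + 39 + 38 + 37 + 36 + 35 + 34 + 33 + 32 + 31 + 30 + 29 + 28 + 27 + 26 + 25 + 24 + 23 + 22 + 21 + 20 + 19 + 18 + 17 + 16 + 15 + 14 + 13 + 12 + 11 + 10 + 9 + 8 + 7 + 6 + 5 + 4 + 3 + 2 + 1 + T(0)
= 63 + 62 + 61 + 60 + 59 + 58 + 57 + 56 + 55 + 54 + 53 + 52 + 51 + 50 + 49 + 48 + 47 + 46 + 45 + 44 + 43 + 42 + 41 + 40 + 39 + 38 + 37 + 36 + 35 + 34 + 33 + 32 + 31 + 30 + 29 + 28 + 27 + 26 + 25 + 24 + 23 + 22 + 21 + 20 + 19 + 18 + 17 + 16 + 15 + 14 + 13 + 12 + 11 + 10 + 9 + 8 + 7 + 6 + 5 + 4 + 3 + 2 + 1 + 0
= 2016

2016


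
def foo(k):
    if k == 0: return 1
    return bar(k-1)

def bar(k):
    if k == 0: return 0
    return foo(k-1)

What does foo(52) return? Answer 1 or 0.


foo(52) = bar(51)
bar(51) = foo(50)
foo(50) = bar(49)
bar(49) = foo(48)
foo(48) = bar(47)
bar(47) = foo(46)
foo(46) = bar(45)
bar(45) = foo(44)
foo(44) = bar(43)
bar(43) = foo(42)
foo(42) = bar(41)
bar(41) = foo(40)
foo(40) = bar(39)
bar(39) = foo(38)
foo(38) = bar(37)
bar(37) = foo(36)
foo(36) = bar(35)
bar(35) = foo(34)
foo(34) = bar(33)
bar(33) = foo(32)
foo(32) = bar(31)
bar(31) = foo(30)
foo(30) = bar(29)
bar(29) = foo(28)
foo(28) = bar(27)
bar(27) = foo(26)
foo(26) = bar(25)
bar(25) = foo(24)
foo(24) = bar(23)
bar(23) = foo(22)
foo(22) = bar(21)
bar(21) = foo(20)
foo(20) = bar(19)
bar(19) = foo(18)
foo(18) = bar(17)
bar(17) = foo(16)
foo(16) = bar(15)
bar(15) = foo(14)
foo(14) = bar(13)
bar(13) = foo(12)
foo(12) = bar(11)
bar(11) = foo(10)
foo(10) = bar(9)
bar(9) = foo(8)
foo(8) = bar(7)
bar(7) = foo(6)
foo(6) = bar(5)
bar(5) = foo(4)
foo(4) = bar(3)
bar(3) = foo(2)
foo(2) = bar(1)
bar(1) = foo(0)
foo(0) = 1  (base case)
Result: 1

1


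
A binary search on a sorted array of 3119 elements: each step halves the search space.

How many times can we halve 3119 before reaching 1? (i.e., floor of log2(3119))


3119 / 2 = 1559
1559 / 2 = 779
779 / 2 = 389
389 / 2 = 194
194 / 2 = 97
97 / 2 = 48
48 / 2 = 24
24 / 2 = 12
12 / 2 = 6
6 / 2 = 3
3 / 2 = 1
Reached 1 after 11 halvings

11


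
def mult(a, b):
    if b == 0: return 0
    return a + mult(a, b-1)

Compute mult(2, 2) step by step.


mult(2, 2) = 2 + mult(2, 1)
mult(2, 1) = 2 + mult(2, 0)
mult(2, 0) = 0  (base case)
Total: 2 + 2 + 0 = 4

4


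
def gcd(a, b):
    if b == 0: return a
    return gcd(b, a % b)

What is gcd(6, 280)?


gcd(6, 280) = gcd(280, 6)
gcd(280, 6) = gcd(6, 4)
gcd(6, 4) = gcd(4, 2)
gcd(4, 2) = gcd(2, 0)
gcd(2, 0) = 2  (base case)

2


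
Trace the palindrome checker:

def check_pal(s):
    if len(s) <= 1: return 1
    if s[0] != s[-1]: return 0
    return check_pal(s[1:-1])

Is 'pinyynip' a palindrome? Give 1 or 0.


check_pal('pinyynip'): s[0]='p' == s[-1]='p' -> check check_pal('inyyni')
check_pal('inyyni'): s[0]='i' == s[-1]='i' -> check check_pal('nyyn')
check_pal('nyyn'): s[0]='n' == s[-1]='n' -> check check_pal('yy')
check_pal('yy'): s[0]='y' == s[-1]='y' -> check check_pal('')
check_pal(''): len <= 1 -> return 1  (base case)
Result: 1 (palindrome)

1


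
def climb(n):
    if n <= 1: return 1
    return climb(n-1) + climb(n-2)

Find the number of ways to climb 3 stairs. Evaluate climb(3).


Building up from base cases:
climb(0) = 1
climb(1) = 1
climb(2) = climb(1) + climb(0) = 1 + 1 = 2
climb(3) = climb(2) + climb(1) = 2 + 1 = 3

3


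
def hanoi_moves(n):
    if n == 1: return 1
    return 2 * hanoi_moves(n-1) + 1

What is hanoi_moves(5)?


hanoi_moves(5) = 2 * hanoi_moves(4) + 1
hanoi_moves(4) = 2 * hanoi_moves(3) + 1
hanoi_moves(3) = 2 * hanoi_moves(2) + 1
hanoi_moves(2) = 2 * hanoi_moves(1) + 1
hanoi_moves(1) = 1  (base case)
hanoi_moves(2) = 2 * 1 + 1 = 3
hanoi_moves(3) = 2 * 3 + 1 = 7
hanoi_moves(4) = 2 * 7 + 1 = 15
hanoi_moves(5) = 2 * 15 + 1 = 31

31


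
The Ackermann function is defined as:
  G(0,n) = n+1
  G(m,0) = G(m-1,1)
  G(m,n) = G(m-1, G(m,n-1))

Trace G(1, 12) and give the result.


G(1, 12) = G(0, G(1, 11))
  G(1, 11) = G(0, G(1, 10))
    G(1, 10) = G(0, G(1, 9))
      G(1, 9) = G(0, G(1, 8))
        G(1, 8) = G(0, G(1, 7))
          G(1, 7) = G(0, G(1, 6))
          G(1, 6) = G(0, G(1, 5))
          G(1, 5) = G(0, G(1, 4))
          G(1, 4) = G(0, G(1, 3))
          G(1, 3) = G(0, G(1, 2))
          G(1, 2) = G(0, G(1, 1))
          G(1, 1) = G(0, G(1, 0))
          G(1, 0) = G(0, 1)
          G(0, 1) = 2
            = G(0, 2)
          G(0, 2) = 3
            = G(0, 3)
          G(0, 3) = 4
            = G(0, 4)
          G(0, 4) = 5
            = G(0, 5)
          G(0, 5) = 6
            = G(0, 6)
          G(0, 6) = 7
            = G(0, 7)
... (trace truncated)
Result: G(1, 12) = 14

14


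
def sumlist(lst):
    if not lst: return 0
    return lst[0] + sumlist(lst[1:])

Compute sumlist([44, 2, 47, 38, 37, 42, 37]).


sumlist([44, 2, 47, 38, 37, 42, 37]) = 44 + sumlist([2, 47, 38, 37, 42, 37])
sumlist([2, 47, 38, 37, 42, 37]) = 2 + sumlist([47, 38, 37, 42, 37])
sumlist([47, 38, 37, 42, 37]) = 47 + sumlist([38, 37, 42, 37])
sumlist([38, 37, 42, 37]) = 38 + sumlist([37, 42, 37])
sumlist([37, 42, 37]) = 37 + sumlist([42, 37])
sumlist([42, 37]) = 42 + sumlist([37])
sumlist([37]) = 37 + sumlist([])
sumlist([]) = 0  (base case)
Total: 44 + 2 + 47 + 38 + 37 + 42 + 37 + 0 = 247

247


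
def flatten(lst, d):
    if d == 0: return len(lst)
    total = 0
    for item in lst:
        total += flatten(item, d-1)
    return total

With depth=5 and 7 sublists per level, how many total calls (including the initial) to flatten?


At depth 0 (root): 1 call
At depth 1: each of 1 parents calls flatten on 7 children = 7 calls
At depth 2: each of 7 parents calls flatten on 7 children = 49 calls
At depth 3: each of 49 parents calls flatten on 7 children = 343 calls
At depth 4: each of 343 parents calls flatten on 7 children = 2401 calls
At depth 5: each of 2401 parents calls flatten on 7 children = 16807 calls
Total: 1 + 7 + 49 + 343 + 2401 + 16807 = 19608

19608


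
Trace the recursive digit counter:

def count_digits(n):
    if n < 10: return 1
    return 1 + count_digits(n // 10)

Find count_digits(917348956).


count_digits(917348956) = 1 + count_digits(91734895)
count_digits(91734895) = 1 + count_digits(9173489)
count_digits(9173489) = 1 + count_digits(917348)
count_digits(917348) = 1 + count_digits(91734)
count_digits(91734) = 1 + count_digits(9173)
count_digits(9173) = 1 + count_digits(917)
count_digits(917) = 1 + count_digits(91)
count_digits(91) = 1 + count_digits(9)
count_digits(9) = 1  (base case: 9 < 10)
Unwinding: 1 + 1 + 1 + 1 + 1 + 1 + 1 + 1 + 1 = 9

9


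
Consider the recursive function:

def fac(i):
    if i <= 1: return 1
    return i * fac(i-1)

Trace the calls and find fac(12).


fac(12)
= 12 * fac(11)
= 12 * 11 * fac(10)
= 12 * 11 * 10 * fac(9)
= 12 * 11 * 10 * 9 * fac(8)
= 12 * 11 * 10 * 9 * 8 * fac(7)
= 12 * 11 * 10 * 9 * 8 * 7 * fac(6)
= 12 * 11 * 10 * 9 * 8 * 7 * 6 * fac(5)
= 12 * 11 * 10 * 9 * 8 * 7 * 6 * 5 * fac(4)
= 12 * 11 * 10 * 9 * 8 * 7 * 6 * 5 * 4 * fac(3)
= 12 * 11 * 10 * 9 * 8 * 7 * 6 * 5 * 4 * 3 * fac(2)
= 12 * 11 * 10 * 9 * 8 * 7 * 6 * 5 * 4 * 3 * 2 * fac(1)
= 12 * 11 * 10 * 9 * 8 * 7 * 6 * 5 * 4 * 3 * 2 * 1
= 479001600

479001600


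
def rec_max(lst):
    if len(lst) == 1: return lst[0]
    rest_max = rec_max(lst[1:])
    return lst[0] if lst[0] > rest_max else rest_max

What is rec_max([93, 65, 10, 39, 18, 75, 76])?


rec_max([93, 65, 10, 39, 18, 75, 76]): compare 93 with rec_max([65, 10, 39, 18, 75, 76])
rec_max([65, 10, 39, 18, 75, 76]): compare 65 with rec_max([10, 39, 18, 75, 76])
rec_max([10, 39, 18, 75, 76]): compare 10 with rec_max([39, 18, 75, 76])
rec_max([39, 18, 75, 76]): compare 39 with rec_max([18, 75, 76])
rec_max([18, 75, 76]): compare 18 with rec_max([75, 76])
rec_max([75, 76]): compare 75 with rec_max([76])
rec_max([76]) = 76  (base case)
Compare 75 with 76 -> 76
Compare 18 with 76 -> 76
Compare 39 with 76 -> 76
Compare 10 with 76 -> 76
Compare 65 with 76 -> 76
Compare 93 with 76 -> 93

93


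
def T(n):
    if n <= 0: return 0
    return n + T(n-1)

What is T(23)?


T(23)
= 23 + 22 + 21 + 20 + 19 + 18 + 17 + 16 + 15 + 14 + 13 + 12 + 11 + 10 + 9 + 8 + 7 + 6 + 5 + 4 + 3 + 2 + 1 + T(0)
= 23 + 22 + 21 + 20 + 19 + 18 + 17 + 16 + 15 + 14 + 13 + 12 + 11 + 10 + 9 + 8 + 7 + 6 + 5 + 4 + 3 + 2 + 1 + 0
= 276

276


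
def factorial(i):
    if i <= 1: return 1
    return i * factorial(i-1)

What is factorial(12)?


factorial(12)
= 12 * factorial(11)
= 12 * 11 * factorial(10)
= 12 * 11 * 10 * factorial(9)
= 12 * 11 * 10 * 9 * factorial(8)
= 12 * 11 * 10 * 9 * 8 * factorial(7)
= 12 * 11 * 10 * 9 * 8 * 7 * factorial(6)
= 12 * 11 * 10 * 9 * 8 * 7 * 6 * factorial(5)
= 12 * 11 * 10 * 9 * 8 * 7 * 6 * 5 * factorial(4)
= 12 * 11 * 10 * 9 * 8 * 7 * 6 * 5 * 4 * factorial(3)
= 12 * 11 * 10 * 9 * 8 * 7 * 6 * 5 * 4 * 3 * factorial(2)
= 12 * 11 * 10 * 9 * 8 * 7 * 6 * 5 * 4 * 3 * 2 * factorial(1)
= 12 * 11 * 10 * 9 * 8 * 7 * 6 * 5 * 4 * 3 * 2 * 1
= 479001600

479001600


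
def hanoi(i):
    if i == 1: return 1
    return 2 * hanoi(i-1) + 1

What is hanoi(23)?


hanoi(23) = 2 * hanoi(22) + 1
hanoi(22) = 2 * hanoi(21) + 1
hanoi(21) = 2 * hanoi(20) + 1
hanoi(20) = 2 * hanoi(19) + 1
hanoi(19) = 2 * hanoi(18) + 1
hanoi(18) = 2 * hanoi(17) + 1
hanoi(17) = 2 * hanoi(16) + 1
hanoi(16) = 2 * hanoi(15) + 1
hanoi(15) = 2 * hanoi(14) + 1
hanoi(14) = 2 * hanoi(13) + 1
hanoi(13) = 2 * hanoi(12) + 1
hanoi(12) = 2 * hanoi(11) + 1
hanoi(11) = 2 * hanoi(10) + 1
hanoi(10) = 2 * hanoi(9) + 1
hanoi(9) = 2 * hanoi(8) + 1
hanoi(8) = 2 * hanoi(7) + 1
hanoi(7) = 2 * hanoi(6) + 1
hanoi(6) = 2 * hanoi(5) + 1
hanoi(5) = 2 * hanoi(4) + 1
hanoi(4) = 2 * hanoi(3) + 1
hanoi(3) = 2 * hanoi(2) + 1
hanoi(2) = 2 * hanoi(1) + 1
hanoi(1) = 1  (base case)
hanoi(2) = 2 * 1 + 1 = 3
hanoi(3) = 2 * 3 + 1 = 7
hanoi(4) = 2 * 7 + 1 = 15
hanoi(5) = 2 * 15 + 1 = 31
hanoi(6) = 2 * 31 + 1 = 63
hanoi(7) = 2 * 63 + 1 = 127
hanoi(8) = 2 * 127 + 1 = 255
hanoi(9) = 2 * 255 + 1 = 511
hanoi(10) = 2 * 511 + 1 = 1023
hanoi(11) = 2 * 1023 + 1 = 2047
hanoi(12) = 2 * 2047 + 1 = 4095
hanoi(13) = 2 * 4095 + 1 = 8191
hanoi(14) = 2 * 8191 + 1 = 16383
hanoi(15) = 2 * 16383 + 1 = 32767
hanoi(16) = 2 * 32767 + 1 = 65535
hanoi(17) = 2 * 65535 + 1 = 131071
hanoi(18) = 2 * 131071 + 1 = 262143
hanoi(19) = 2 * 262143 + 1 = 524287
hanoi(20) = 2 * 524287 + 1 = 1048575
hanoi(21) = 2 * 1048575 + 1 = 2097151
hanoi(22) = 2 * 2097151 + 1 = 4194303
hanoi(23) = 2 * 4194303 + 1 = 8388607

8388607


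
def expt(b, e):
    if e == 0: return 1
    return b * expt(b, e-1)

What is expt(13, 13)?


expt(13, 13)
= 13 * expt(13, 12)
= 13 * 13 * expt(13, 11)
= 13 * 13 * 13 * expt(13, 10)
= 13 * 13 * 13 * 13 * expt(13, 9)
= 13 * 13 * 13 * 13 * 13 * expt(13, 8)
= 13 * 13 * 13 * 13 * 13 * 13 * expt(13, 7)
= 13 * 13 * 13 * 13 * 13 * 13 * 13 * expt(13, 6)
= 13 * 13 * 13 * 13 * 13 * 13 * 13 * 13 * expt(13, 5)
= 13 * 13 * 13 * 13 * 13 * 13 * 13 * 13 * 13 * expt(13, 4)
= 13 * 13 * 13 * 13 * 13 * 13 * 13 * 13 * 13 * 13 * expt(13, 3)
= 13 * 13 * 13 * 13 * 13 * 13 * 13 * 13 * 13 * 13 * 13 * expt(13, 2)
= 13 * 13 * 13 * 13 * 13 * 13 * 13 * 13 * 13 * 13 * 13 * 13 * expt(13, 1)
= 13 * 13 * 13 * 13 * 13 * 13 * 13 * 13 * 13 * 13 * 13 * 13 * 13 * expt(13, 0)
= 13 * 13 * 13 * 13 * 13 * 13 * 13 * 13 * 13 * 13 * 13 * 13 * 13 * 1
= 302875106592253

302875106592253


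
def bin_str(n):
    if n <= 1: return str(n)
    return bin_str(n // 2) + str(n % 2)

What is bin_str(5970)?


bin_str(5970) = bin_str(2985) + '0'
bin_str(2985) = bin_str(1492) + '1'
bin_str(1492) = bin_str(746) + '0'
bin_str(746) = bin_str(373) + '0'
bin_str(373) = bin_str(186) + '1'
bin_str(186) = bin_str(93) + '0'
bin_str(93) = bin_str(46) + '1'
bin_str(46) = bin_str(23) + '0'
bin_str(23) = bin_str(11) + '1'
bin_str(11) = bin_str(5) + '1'
bin_str(5) = bin_str(2) + '1'
bin_str(2) = bin_str(1) + '0'
bin_str(1) = '1'  (base case)
Concatenating: '1' + '0' + '1' + '1' + '1' + '0' + '1' + '0' + '1' + '0' + '0' + '1' + '0' = '1011101010010'

1011101010010


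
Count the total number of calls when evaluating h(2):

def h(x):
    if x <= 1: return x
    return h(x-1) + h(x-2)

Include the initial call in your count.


Let C(n) = total calls for h(n)
C(0) = 1, C(1) = 1
C(2) = 1 + C(1) + C(0) = 1 + 1 + 1 = 3

3


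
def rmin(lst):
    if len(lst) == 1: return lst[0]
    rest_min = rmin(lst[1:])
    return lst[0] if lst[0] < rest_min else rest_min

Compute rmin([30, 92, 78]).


rmin([30, 92, 78]): compare 30 with rmin([92, 78])
rmin([92, 78]): compare 92 with rmin([78])
rmin([78]) = 78  (base case)
Compare 92 with 78 -> 78
Compare 30 with 78 -> 30

30


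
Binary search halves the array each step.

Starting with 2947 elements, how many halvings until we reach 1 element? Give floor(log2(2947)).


2947 / 2 = 1473
1473 / 2 = 736
736 / 2 = 368
368 / 2 = 184
184 / 2 = 92
92 / 2 = 46
46 / 2 = 23
23 / 2 = 11
11 / 2 = 5
5 / 2 = 2
2 / 2 = 1
Reached 1 after 11 halvings

11


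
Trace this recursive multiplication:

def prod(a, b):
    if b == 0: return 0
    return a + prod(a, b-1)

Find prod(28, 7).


prod(28, 7) = 28 + prod(28, 6)
prod(28, 6) = 28 + prod(28, 5)
prod(28, 5) = 28 + prod(28, 4)
prod(28, 4) = 28 + prod(28, 3)
prod(28, 3) = 28 + prod(28, 2)
prod(28, 2) = 28 + prod(28, 1)
prod(28, 1) = 28 + prod(28, 0)
prod(28, 0) = 0  (base case)
Total: 28 + 28 + 28 + 28 + 28 + 28 + 28 + 0 = 196

196


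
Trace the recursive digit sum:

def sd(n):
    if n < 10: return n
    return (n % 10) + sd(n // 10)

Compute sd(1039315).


sd(1039315) = 5 + sd(103931)
sd(103931) = 1 + sd(10393)
sd(10393) = 3 + sd(1039)
sd(1039) = 9 + sd(103)
sd(103) = 3 + sd(10)
sd(10) = 0 + sd(1)
sd(1) = 1  (base case)
Total: 5 + 1 + 3 + 9 + 3 + 0 + 1 = 22

22


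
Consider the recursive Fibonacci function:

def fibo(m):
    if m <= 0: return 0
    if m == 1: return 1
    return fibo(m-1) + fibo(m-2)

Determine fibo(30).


Computing fibo(30) bottom-up:
fibo(0) = 0
fibo(1) = 1
fibo(2) = fibo(1) + fibo(0) = 1 + 0 = 1
fibo(3) = fibo(2) + fibo(1) = 1 + 1 = 2
fibo(4) = fibo(3) + fibo(2) = 2 + 1 = 3
fibo(5) = fibo(4) + fibo(3) = 3 + 2 = 5
fibo(6) = fibo(5) + fibo(4) = 5 + 3 = 8
fibo(7) = fibo(6) + fibo(5) = 8 + 5 = 13
fibo(8) = fibo(7) + fibo(6) = 13 + 8 = 21
fibo(9) = fibo(8) + fibo(7) = 21 + 13 = 34
fibo(10) = fibo(9) + fibo(8) = 34 + 21 = 55
fibo(11) = fibo(10) + fibo(9) = 55 + 34 = 89
fibo(12) = fibo(11) + fibo(10) = 89 + 55 = 144
fibo(13) = fibo(12) + fibo(11) = 144 + 89 = 233
fibo(14) = fibo(13) + fibo(12) = 233 + 144 = 377
fibo(15) = fibo(14) + fibo(13) = 377 + 233 = 610
fibo(16) = fibo(15) + fibo(14) = 610 + 377 = 987
fibo(17) = fibo(16) + fibo(15) = 987 + 610 = 1597
fibo(18) = fibo(17) + fibo(16) = 1597 + 987 = 2584
fibo(19) = fibo(18) + fibo(17) = 2584 + 1597 = 4181
fibo(20) = fibo(19) + fibo(18) = 4181 + 2584 = 6765
fibo(21) = fibo(20) + fibo(19) = 6765 + 4181 = 10946
fibo(22) = fibo(21) + fibo(20) = 10946 + 6765 = 17711
fibo(23) = fibo(22) + fibo(21) = 17711 + 10946 = 28657
fibo(24) = fibo(23) + fibo(22) = 28657 + 17711 = 46368
fibo(25) = fibo(24) + fibo(23) = 46368 + 28657 = 75025
fibo(26) = fibo(25) + fibo(24) = 75025 + 46368 = 121393
fibo(27) = fibo(26) + fibo(25) = 121393 + 75025 = 196418
fibo(28) = fibo(27) + fibo(26) = 196418 + 121393 = 317811
fibo(29) = fibo(28) + fibo(27) = 317811 + 196418 = 514229
fibo(30) = fibo(29) + fibo(28) = 514229 + 317811 = 832040

832040


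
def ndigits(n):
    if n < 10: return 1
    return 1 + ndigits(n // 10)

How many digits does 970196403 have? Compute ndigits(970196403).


ndigits(970196403) = 1 + ndigits(97019640)
ndigits(97019640) = 1 + ndigits(9701964)
ndigits(9701964) = 1 + ndigits(970196)
ndigits(970196) = 1 + ndigits(97019)
ndigits(97019) = 1 + ndigits(9701)
ndigits(9701) = 1 + ndigits(970)
ndigits(970) = 1 + ndigits(97)
ndigits(97) = 1 + ndigits(9)
ndigits(9) = 1  (base case: 9 < 10)
Unwinding: 1 + 1 + 1 + 1 + 1 + 1 + 1 + 1 + 1 = 9

9


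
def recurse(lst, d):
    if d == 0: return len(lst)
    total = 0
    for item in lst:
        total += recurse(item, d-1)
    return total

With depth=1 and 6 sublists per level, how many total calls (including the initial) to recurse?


At depth 0 (root): 1 call
At depth 1: each of 1 parents calls recurse on 6 children = 6 calls
Total: 1 + 6 = 7

7


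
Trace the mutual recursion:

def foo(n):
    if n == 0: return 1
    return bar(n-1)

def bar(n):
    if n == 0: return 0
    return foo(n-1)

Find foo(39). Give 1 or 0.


foo(39) = bar(38)
bar(38) = foo(37)
foo(37) = bar(36)
bar(36) = foo(35)
foo(35) = bar(34)
bar(34) = foo(33)
foo(33) = bar(32)
bar(32) = foo(31)
foo(31) = bar(30)
bar(30) = foo(29)
foo(29) = bar(28)
bar(28) = foo(27)
foo(27) = bar(26)
bar(26) = foo(25)
foo(25) = bar(24)
bar(24) = foo(23)
foo(23) = bar(22)
bar(22) = foo(21)
foo(21) = bar(20)
bar(20) = foo(19)
foo(19) = bar(18)
bar(18) = foo(17)
foo(17) = bar(16)
bar(16) = foo(15)
foo(15) = bar(14)
bar(14) = foo(13)
foo(13) = bar(12)
bar(12) = foo(11)
foo(11) = bar(10)
bar(10) = foo(9)
foo(9) = bar(8)
bar(8) = foo(7)
foo(7) = bar(6)
bar(6) = foo(5)
foo(5) = bar(4)
bar(4) = foo(3)
foo(3) = bar(2)
bar(2) = foo(1)
foo(1) = bar(0)
bar(0) = 0  (base case)
Result: 0

0


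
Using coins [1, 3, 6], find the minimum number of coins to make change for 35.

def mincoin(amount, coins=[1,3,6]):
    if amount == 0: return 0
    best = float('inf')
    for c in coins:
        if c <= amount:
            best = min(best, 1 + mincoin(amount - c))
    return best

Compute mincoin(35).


Building up with DP:
mincoin(0) = 0
mincoin(1) = min(1+mincoin(0)=1+0=1) = 1
mincoin(2) = min(1+mincoin(1)=1+1=2) = 2
mincoin(3) = min(1+mincoin(2)=1+2=3, 1+mincoin(0)=1+0=1) = 1
mincoin(4) = min(1+mincoin(3)=1+1=2, 1+mincoin(1)=1+1=2) = 2
mincoin(5) = min(1+mincoin(4)=1+2=3, 1+mincoin(2)=1+2=3) = 3
mincoin(6) = min(1+mincoin(5)=1+3=4, 1+mincoin(3)=1+1=2, 1+mincoin(0)=1+0=1) = 1
mincoin(7) = min(1+mincoin(6)=1+1=2, 1+mincoin(4)=1+2=3, 1+mincoin(1)=1+1=2) = 2
mincoin(8) = min(1+mincoin(7)=1+2=3, 1+mincoin(5)=1+3=4, 1+mincoin(2)=1+2=3) = 3
mincoin(9) = min(1+mincoin(8)=1+3=4, 1+mincoin(6)=1+1=2, 1+mincoin(3)=1+1=2) = 2
mincoin(10) = min(1+mincoin(9)=1+2=3, 1+mincoin(7)=1+2=3, 1+mincoin(4)=1+2=3) = 3
mincoin(11) = min(1+mincoin(10)=1+3=4, 1+mincoin(8)=1+3=4, 1+mincoin(5)=1+3=4) = 4
mincoin(12) = min(1+mincoin(11)=1+4=5, 1+mincoin(9)=1+2=3, 1+mincoin(6)=1+1=2) = 2
mincoin(13) = min(1+mincoin(12)=1+2=3, 1+mincoin(10)=1+3=4, 1+mincoin(7)=1+2=3) = 3
mincoin(14) = min(1+mincoin(13)=1+3=4, 1+mincoin(11)=1+4=5, 1+mincoin(8)=1+3=4) = 4
mincoin(15) = min(1+mincoin(14)=1+4=5, 1+mincoin(12)=1+2=3, 1+mincoin(9)=1+2=3) = 3
mincoin(16) = min(1+mincoin(15)=1+3=4, 1+mincoin(13)=1+3=4, 1+mincoin(10)=1+3=4) = 4
mincoin(17) = min(1+mincoin(16)=1+4=5, 1+mincoin(14)=1+4=5, 1+mincoin(11)=1+4=5) = 5
mincoin(18) = min(1+mincoin(17)=1+5=6, 1+mincoin(15)=1+3=4, 1+mincoin(12)=1+2=3) = 3
mincoin(19) = min(1+mincoin(18)=1+3=4, 1+mincoin(16)=1+4=5, 1+mincoin(13)=1+3=4) = 4
mincoin(20) = min(1+mincoin(19)=1+4=5, 1+mincoin(17)=1+5=6, 1+mincoin(14)=1+4=5) = 5
mincoin(21) = min(1+mincoin(20)=1+5=6, 1+mincoin(18)=1+3=4, 1+mincoin(15)=1+3=4) = 4
mincoin(22) = min(1+mincoin(21)=1+4=5, 1+mincoin(19)=1+4=5, 1+mincoin(16)=1+4=5) = 5
mincoin(23) = min(1+mincoin(22)=1+5=6, 1+mincoin(20)=1+5=6, 1+mincoin(17)=1+5=6) = 6
mincoin(24) = min(1+mincoin(23)=1+6=7, 1+mincoin(21)=1+4=5, 1+mincoin(18)=1+3=4) = 4
mincoin(25) = min(1+mincoin(24)=1+4=5, 1+mincoin(22)=1+5=6, 1+mincoin(19)=1+4=5) = 5
mincoin(26) = min(1+mincoin(25)=1+5=6, 1+mincoin(23)=1+6=7, 1+mincoin(20)=1+5=6) = 6
mincoin(27) = min(1+mincoin(26)=1+6=7, 1+mincoin(24)=1+4=5, 1+mincoin(21)=1+4=5) = 5
mincoin(28) = min(1+mincoin(27)=1+5=6, 1+mincoin(25)=1+5=6, 1+mincoin(22)=1+5=6) = 6
mincoin(29) = min(1+mincoin(28)=1+6=7, 1+mincoin(26)=1+6=7, 1+mincoin(23)=1+6=7) = 7
mincoin(30) = min(1+mincoin(29)=1+7=8, 1+mincoin(27)=1+5=6, 1+mincoin(24)=1+4=5) = 5
mincoin(31) = min(1+mincoin(30)=1+5=6, 1+mincoin(28)=1+6=7, 1+mincoin(25)=1+5=6) = 6
mincoin(32) = min(1+mincoin(31)=1+6=7, 1+mincoin(29)=1+7=8, 1+mincoin(26)=1+6=7) = 7
mincoin(33) = min(1+mincoin(32)=1+7=8, 1+mincoin(30)=1+5=6, 1+mincoin(27)=1+5=6) = 6
mincoin(34) = min(1+mincoin(33)=1+6=7, 1+mincoin(31)=1+6=7, 1+mincoin(28)=1+6=7) = 7
mincoin(35) = min(1+mincoin(34)=1+7=8, 1+mincoin(32)=1+7=8, 1+mincoin(29)=1+7=8) = 8

8


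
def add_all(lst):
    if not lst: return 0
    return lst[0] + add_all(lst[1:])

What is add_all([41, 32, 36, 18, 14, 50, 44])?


add_all([41, 32, 36, 18, 14, 50, 44]) = 41 + add_all([32, 36, 18, 14, 50, 44])
add_all([32, 36, 18, 14, 50, 44]) = 32 + add_all([36, 18, 14, 50, 44])
add_all([36, 18, 14, 50, 44]) = 36 + add_all([18, 14, 50, 44])
add_all([18, 14, 50, 44]) = 18 + add_all([14, 50, 44])
add_all([14, 50, 44]) = 14 + add_all([50, 44])
add_all([50, 44]) = 50 + add_all([44])
add_all([44]) = 44 + add_all([])
add_all([]) = 0  (base case)
Total: 41 + 32 + 36 + 18 + 14 + 50 + 44 + 0 = 235

235


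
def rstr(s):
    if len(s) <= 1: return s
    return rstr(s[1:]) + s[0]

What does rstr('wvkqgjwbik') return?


rstr('wvkqgjwbik') = rstr('vkqgjwbik') + 'w'
rstr('vkqgjwbik') = rstr('kqgjwbik') + 'v'
rstr('kqgjwbik') = rstr('qgjwbik') + 'k'
rstr('qgjwbik') = rstr('gjwbik') + 'q'
rstr('gjwbik') = rstr('jwbik') + 'g'
rstr('jwbik') = rstr('wbik') + 'j'
rstr('wbik') = rstr('bik') + 'w'
rstr('bik') = rstr('ik') + 'b'
rstr('ik') = rstr('k') + 'i'
rstr('k') = 'k'  (base case)
Concatenating: 'k' + 'i' + 'b' + 'w' + 'j' + 'g' + 'q' + 'k' + 'v' + 'w' = 'kibwjgqkvw'

kibwjgqkvw


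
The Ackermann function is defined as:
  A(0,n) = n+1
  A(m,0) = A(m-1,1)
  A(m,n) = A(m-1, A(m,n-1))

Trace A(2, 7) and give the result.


A(2, 7) = A(1, A(2, 6))
  A(2, 6) = A(1, A(2, 5))
    A(2, 5) = A(1, A(2, 4))
      A(2, 4) = A(1, A(2, 3))
        A(2, 3) = A(1, A(2, 2))
          A(2, 2) = A(1, A(2, 1))
          A(2, 1) = A(1, A(2, 0))
          A(2, 0) = A(1, 1)
          A(1, 1) = A(0, A(1, 0))
          A(1, 0) = A(0, 1)
          A(0, 1) = 2
            = A(0, 2)
          A(0, 2) = 3
            = A(1, 3)
          A(1, 3) = A(0, A(1, 2))
          A(1, 2) = A(0, A(1, 1))
          A(1, 1) = A(0, A(1, 0))
          A(1, 0) = A(0, 1)
          A(0, 1) = 2
            = A(0, 2)
          A(0, 2) = 3
            = A(0, 3)
          A(0, 3) = 4
            = A(0, 4)
          A(0, 4) = 5
... (trace truncated)
Result: A(2, 7) = 17

17


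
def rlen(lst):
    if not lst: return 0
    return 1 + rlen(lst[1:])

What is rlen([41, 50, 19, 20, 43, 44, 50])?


rlen([41, 50, 19, 20, 43, 44, 50]) = 1 + rlen([50, 19, 20, 43, 44, 50])
rlen([50, 19, 20, 43, 44, 50]) = 1 + rlen([19, 20, 43, 44, 50])
rlen([19, 20, 43, 44, 50]) = 1 + rlen([20, 43, 44, 50])
rlen([20, 43, 44, 50]) = 1 + rlen([43, 44, 50])
rlen([43, 44, 50]) = 1 + rlen([44, 50])
rlen([44, 50]) = 1 + rlen([50])
rlen([50]) = 1 + rlen([])
rlen([]) = 0  (base case)
Unwinding: 1 + 1 + 1 + 1 + 1 + 1 + 1 + 0 = 7

7


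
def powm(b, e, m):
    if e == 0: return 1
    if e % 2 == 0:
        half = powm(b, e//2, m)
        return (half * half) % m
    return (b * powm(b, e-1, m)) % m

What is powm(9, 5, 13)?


powm(9, 5, 13): e is odd, compute powm(9, 4, 13)
  powm(9, 4, 13): e is even, compute powm(9, 2, 13)
    powm(9, 2, 13): e is even, compute powm(9, 1, 13)
      powm(9, 1, 13): e is odd, compute powm(9, 0, 13)
        powm(9, 0, 13) = 1
      (9 * 1) % 13 = 9
    half=9, (9*9) % 13 = 3
  half=3, (3*3) % 13 = 9
(9 * 9) % 13 = 3

3


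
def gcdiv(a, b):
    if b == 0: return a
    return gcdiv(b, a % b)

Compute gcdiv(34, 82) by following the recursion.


gcdiv(34, 82) = gcdiv(82, 34)
gcdiv(82, 34) = gcdiv(34, 14)
gcdiv(34, 14) = gcdiv(14, 6)
gcdiv(14, 6) = gcdiv(6, 2)
gcdiv(6, 2) = gcdiv(2, 0)
gcdiv(2, 0) = 2  (base case)

2


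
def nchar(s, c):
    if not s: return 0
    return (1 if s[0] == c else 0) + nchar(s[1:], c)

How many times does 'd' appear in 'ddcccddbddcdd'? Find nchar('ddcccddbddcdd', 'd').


s[0]='d' == 'd' -> 1
s[0]='d' == 'd' -> 1
s[0]='c' != 'd' -> 0
s[0]='c' != 'd' -> 0
s[0]='c' != 'd' -> 0
s[0]='d' == 'd' -> 1
s[0]='d' == 'd' -> 1
s[0]='b' != 'd' -> 0
s[0]='d' == 'd' -> 1
s[0]='d' == 'd' -> 1
s[0]='c' != 'd' -> 0
s[0]='d' == 'd' -> 1
s[0]='d' == 'd' -> 1
Sum: 1 + 1 + 0 + 0 + 0 + 1 + 1 + 0 + 1 + 1 + 0 + 1 + 1 = 8

8


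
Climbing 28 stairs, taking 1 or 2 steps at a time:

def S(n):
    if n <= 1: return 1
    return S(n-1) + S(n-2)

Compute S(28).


Building up from base cases:
S(0) = 1
S(1) = 1
S(2) = S(1) + S(0) = 1 + 1 = 2
S(3) = S(2) + S(1) = 2 + 1 = 3
S(4) = S(3) + S(2) = 3 + 2 = 5
S(5) = S(4) + S(3) = 5 + 3 = 8
S(6) = S(5) + S(4) = 8 + 5 = 13
S(7) = S(6) + S(5) = 13 + 8 = 21
S(8) = S(7) + S(6) = 21 + 13 = 34
S(9) = S(8) + S(7) = 34 + 21 = 55
S(10) = S(9) + S(8) = 55 + 34 = 89
S(11) = S(10) + S(9) = 89 + 55 = 144
S(12) = S(11) + S(10) = 144 + 89 = 233
S(13) = S(12) + S(11) = 233 + 144 = 377
S(14) = S(13) + S(12) = 377 + 233 = 610
S(15) = S(14) + S(13) = 610 + 377 = 987
S(16) = S(15) + S(14) = 987 + 610 = 1597
S(17) = S(16) + S(15) = 1597 + 987 = 2584
S(18) = S(17) + S(16) = 2584 + 1597 = 4181
S(19) = S(18) + S(17) = 4181 + 2584 = 6765
S(20) = S(19) + S(18) = 6765 + 4181 = 10946
S(21) = S(20) + S(19) = 10946 + 6765 = 17711
S(22) = S(21) + S(20) = 17711 + 10946 = 28657
S(23) = S(22) + S(21) = 28657 + 17711 = 46368
S(24) = S(23) + S(22) = 46368 + 28657 = 75025
S(25) = S(24) + S(23) = 75025 + 46368 = 121393
S(26) = S(25) + S(24) = 121393 + 75025 = 196418
S(27) = S(26) + S(25) = 196418 + 121393 = 317811
S(28) = S(27) + S(26) = 317811 + 196418 = 514229

514229


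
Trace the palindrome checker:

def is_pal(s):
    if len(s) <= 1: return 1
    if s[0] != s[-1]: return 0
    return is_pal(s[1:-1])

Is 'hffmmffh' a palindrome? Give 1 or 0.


is_pal('hffmmffh'): s[0]='h' == s[-1]='h' -> check is_pal('ffmmff')
is_pal('ffmmff'): s[0]='f' == s[-1]='f' -> check is_pal('fmmf')
is_pal('fmmf'): s[0]='f' == s[-1]='f' -> check is_pal('mm')
is_pal('mm'): s[0]='m' == s[-1]='m' -> check is_pal('')
is_pal(''): len <= 1 -> return 1  (base case)
Result: 1 (palindrome)

1


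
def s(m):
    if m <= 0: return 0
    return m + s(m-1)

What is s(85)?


s(85)
= 85 + 84 + 83 + 82 + 81 + 80 + 79 + 78 + 77 + 76 + 75 + 74 + 73 + 72 + 71 + 70 + 69 + 68 + 67 + 66 + 65 + 64 + 63 + 62 + 61 + 60 + 59 + 58 + 57 + 56 + 55 + 54 + 53 + 52 + 51 + 50 + 49 + 48 + 47 + 46 + 45 + 44 + 43 + 42 + 41 + 40 + 39 + 38 + 37 + 36 + 35 + 34 + 33 + 32 + 31 + 30 + 29 + 28 + 27 + 26 + 25 + 24 + 23 + 22 + 21 + 20 + 19 + 18 + 17 + 16 + 15 + 14 + 13 + 12 + 11 + 10 + 9 + 8 + 7 + 6 + 5 + 4 + 3 + 2 + 1 + s(0)
= 85 + 84 + 83 + 82 + 81 + 80 + 79 + 78 + 77 + 76 + 75 + 74 + 73 + 72 + 71 + 70 + 69 + 68 + 67 + 66 + 65 + 64 + 63 + 62 + 61 + 60 + 59 + 58 + 57 + 56 + 55 + 54 + 53 + 52 + 51 + 50 + 49 + 48 + 47 + 46 + 45 + 44 + 43 + 42 + 41 + 40 + 39 + 38 + 37 + 36 + 35 + 34 + 33 + 32 + 31 + 30 + 29 + 28 + 27 + 26 + 25 + 24 + 23 + 22 + 21 + 20 + 19 + 18 + 17 + 16 + 15 + 14 + 13 + 12 + 11 + 10 + 9 + 8 + 7 + 6 + 5 + 4 + 3 + 2 + 1 + 0
= 3655

3655


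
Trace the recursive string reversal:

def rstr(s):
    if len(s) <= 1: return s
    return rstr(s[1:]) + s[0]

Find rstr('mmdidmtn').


rstr('mmdidmtn') = rstr('mdidmtn') + 'm'
rstr('mdidmtn') = rstr('didmtn') + 'm'
rstr('didmtn') = rstr('idmtn') + 'd'
rstr('idmtn') = rstr('dmtn') + 'i'
rstr('dmtn') = rstr('mtn') + 'd'
rstr('mtn') = rstr('tn') + 'm'
rstr('tn') = rstr('n') + 't'
rstr('n') = 'n'  (base case)
Concatenating: 'n' + 't' + 'm' + 'd' + 'i' + 'd' + 'm' + 'm' = 'ntmdidmm'

ntmdidmm


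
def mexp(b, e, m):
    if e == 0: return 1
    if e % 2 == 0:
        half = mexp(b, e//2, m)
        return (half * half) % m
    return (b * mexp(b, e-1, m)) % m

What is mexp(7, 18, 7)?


mexp(7, 18, 7): e is even, compute mexp(7, 9, 7)
  mexp(7, 9, 7): e is odd, compute mexp(7, 8, 7)
    mexp(7, 8, 7): e is even, compute mexp(7, 4, 7)
      mexp(7, 4, 7): e is even, compute mexp(7, 2, 7)
        mexp(7, 2, 7): e is even, compute mexp(7, 1, 7)
          mexp(7, 1, 7): e is odd, compute mexp(7, 0, 7)
          mexp(7, 0, 7) = 1
          (7 * 1) % 7 = 0
        half=0, (0*0) % 7 = 0
      half=0, (0*0) % 7 = 0
    half=0, (0*0) % 7 = 0
  (7 * 0) % 7 = 0
half=0, (0*0) % 7 = 0

0


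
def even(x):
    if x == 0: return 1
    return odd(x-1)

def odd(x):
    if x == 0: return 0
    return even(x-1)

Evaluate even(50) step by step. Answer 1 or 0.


even(50) = odd(49)
odd(49) = even(48)
even(48) = odd(47)
odd(47) = even(46)
even(46) = odd(45)
odd(45) = even(44)
even(44) = odd(43)
odd(43) = even(42)
even(42) = odd(41)
odd(41) = even(40)
even(40) = odd(39)
odd(39) = even(38)
even(38) = odd(37)
odd(37) = even(36)
even(36) = odd(35)
odd(35) = even(34)
even(34) = odd(33)
odd(33) = even(32)
even(32) = odd(31)
odd(31) = even(30)
even(30) = odd(29)
odd(29) = even(28)
even(28) = odd(27)
odd(27) = even(26)
even(26) = odd(25)
odd(25) = even(24)
even(24) = odd(23)
odd(23) = even(22)
even(22) = odd(21)
odd(21) = even(20)
even(20) = odd(19)
odd(19) = even(18)
even(18) = odd(17)
odd(17) = even(16)
even(16) = odd(15)
odd(15) = even(14)
even(14) = odd(13)
odd(13) = even(12)
even(12) = odd(11)
odd(11) = even(10)
even(10) = odd(9)
odd(9) = even(8)
even(8) = odd(7)
odd(7) = even(6)
even(6) = odd(5)
odd(5) = even(4)
even(4) = odd(3)
odd(3) = even(2)
even(2) = odd(1)
odd(1) = even(0)
even(0) = 1  (base case)
Result: 1

1


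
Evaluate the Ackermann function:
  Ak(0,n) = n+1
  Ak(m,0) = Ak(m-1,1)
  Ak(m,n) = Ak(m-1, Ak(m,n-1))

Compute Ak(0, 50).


Ak(0, 50) = 51
Result: Ak(0, 50) = 51

51


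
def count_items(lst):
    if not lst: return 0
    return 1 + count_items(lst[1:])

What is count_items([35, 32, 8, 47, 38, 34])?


count_items([35, 32, 8, 47, 38, 34]) = 1 + count_items([32, 8, 47, 38, 34])
count_items([32, 8, 47, 38, 34]) = 1 + count_items([8, 47, 38, 34])
count_items([8, 47, 38, 34]) = 1 + count_items([47, 38, 34])
count_items([47, 38, 34]) = 1 + count_items([38, 34])
count_items([38, 34]) = 1 + count_items([34])
count_items([34]) = 1 + count_items([])
count_items([]) = 0  (base case)
Unwinding: 1 + 1 + 1 + 1 + 1 + 1 + 0 = 6

6


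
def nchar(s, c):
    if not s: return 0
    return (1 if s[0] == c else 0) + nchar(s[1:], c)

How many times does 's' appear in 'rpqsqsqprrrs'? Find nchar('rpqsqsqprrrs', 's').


s[0]='r' != 's' -> 0
s[0]='p' != 's' -> 0
s[0]='q' != 's' -> 0
s[0]='s' == 's' -> 1
s[0]='q' != 's' -> 0
s[0]='s' == 's' -> 1
s[0]='q' != 's' -> 0
s[0]='p' != 's' -> 0
s[0]='r' != 's' -> 0
s[0]='r' != 's' -> 0
s[0]='r' != 's' -> 0
s[0]='s' == 's' -> 1
Sum: 0 + 0 + 0 + 1 + 0 + 1 + 0 + 0 + 0 + 0 + 0 + 1 = 3

3


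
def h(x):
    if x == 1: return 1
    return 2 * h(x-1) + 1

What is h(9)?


h(9) = 2 * h(8) + 1
h(8) = 2 * h(7) + 1
h(7) = 2 * h(6) + 1
h(6) = 2 * h(5) + 1
h(5) = 2 * h(4) + 1
h(4) = 2 * h(3) + 1
h(3) = 2 * h(2) + 1
h(2) = 2 * h(1) + 1
h(1) = 1  (base case)
h(2) = 2 * 1 + 1 = 3
h(3) = 2 * 3 + 1 = 7
h(4) = 2 * 7 + 1 = 15
h(5) = 2 * 15 + 1 = 31
h(6) = 2 * 31 + 1 = 63
h(7) = 2 * 63 + 1 = 127
h(8) = 2 * 127 + 1 = 255
h(9) = 2 * 255 + 1 = 511

511


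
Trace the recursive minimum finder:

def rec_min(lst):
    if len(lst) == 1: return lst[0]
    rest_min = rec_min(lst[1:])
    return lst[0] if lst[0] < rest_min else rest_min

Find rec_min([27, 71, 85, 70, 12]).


rec_min([27, 71, 85, 70, 12]): compare 27 with rec_min([71, 85, 70, 12])
rec_min([71, 85, 70, 12]): compare 71 with rec_min([85, 70, 12])
rec_min([85, 70, 12]): compare 85 with rec_min([70, 12])
rec_min([70, 12]): compare 70 with rec_min([12])
rec_min([12]) = 12  (base case)
Compare 70 with 12 -> 12
Compare 85 with 12 -> 12
Compare 71 with 12 -> 12
Compare 27 with 12 -> 12

12


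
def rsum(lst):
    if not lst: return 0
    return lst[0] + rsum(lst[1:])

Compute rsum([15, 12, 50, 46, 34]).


rsum([15, 12, 50, 46, 34]) = 15 + rsum([12, 50, 46, 34])
rsum([12, 50, 46, 34]) = 12 + rsum([50, 46, 34])
rsum([50, 46, 34]) = 50 + rsum([46, 34])
rsum([46, 34]) = 46 + rsum([34])
rsum([34]) = 34 + rsum([])
rsum([]) = 0  (base case)
Total: 15 + 12 + 50 + 46 + 34 + 0 = 157

157


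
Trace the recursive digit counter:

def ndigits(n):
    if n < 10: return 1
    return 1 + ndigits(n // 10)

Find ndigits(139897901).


ndigits(139897901) = 1 + ndigits(13989790)
ndigits(13989790) = 1 + ndigits(1398979)
ndigits(1398979) = 1 + ndigits(139897)
ndigits(139897) = 1 + ndigits(13989)
ndigits(13989) = 1 + ndigits(1398)
ndigits(1398) = 1 + ndigits(139)
ndigits(139) = 1 + ndigits(13)
ndigits(13) = 1 + ndigits(1)
ndigits(1) = 1  (base case: 1 < 10)
Unwinding: 1 + 1 + 1 + 1 + 1 + 1 + 1 + 1 + 1 = 9

9


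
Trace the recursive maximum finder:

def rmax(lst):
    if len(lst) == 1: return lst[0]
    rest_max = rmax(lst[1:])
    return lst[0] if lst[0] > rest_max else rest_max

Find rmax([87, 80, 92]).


rmax([87, 80, 92]): compare 87 with rmax([80, 92])
rmax([80, 92]): compare 80 with rmax([92])
rmax([92]) = 92  (base case)
Compare 80 with 92 -> 92
Compare 87 with 92 -> 92

92


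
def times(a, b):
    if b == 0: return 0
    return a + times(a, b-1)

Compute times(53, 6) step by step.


times(53, 6) = 53 + times(53, 5)
times(53, 5) = 53 + times(53, 4)
times(53, 4) = 53 + times(53, 3)
times(53, 3) = 53 + times(53, 2)
times(53, 2) = 53 + times(53, 1)
times(53, 1) = 53 + times(53, 0)
times(53, 0) = 0  (base case)
Total: 53 + 53 + 53 + 53 + 53 + 53 + 0 = 318

318


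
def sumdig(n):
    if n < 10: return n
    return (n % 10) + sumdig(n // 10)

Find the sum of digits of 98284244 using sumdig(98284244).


sumdig(98284244) = 4 + sumdig(9828424)
sumdig(9828424) = 4 + sumdig(982842)
sumdig(982842) = 2 + sumdig(98284)
sumdig(98284) = 4 + sumdig(9828)
sumdig(9828) = 8 + sumdig(982)
sumdig(982) = 2 + sumdig(98)
sumdig(98) = 8 + sumdig(9)
sumdig(9) = 9  (base case)
Total: 4 + 4 + 2 + 4 + 8 + 2 + 8 + 9 = 41

41


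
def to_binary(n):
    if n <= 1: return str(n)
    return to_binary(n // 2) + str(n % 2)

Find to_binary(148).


to_binary(148) = to_binary(74) + '0'
to_binary(74) = to_binary(37) + '0'
to_binary(37) = to_binary(18) + '1'
to_binary(18) = to_binary(9) + '0'
to_binary(9) = to_binary(4) + '1'
to_binary(4) = to_binary(2) + '0'
to_binary(2) = to_binary(1) + '0'
to_binary(1) = '1'  (base case)
Concatenating: '1' + '0' + '0' + '1' + '0' + '1' + '0' + '0' = '10010100'

10010100


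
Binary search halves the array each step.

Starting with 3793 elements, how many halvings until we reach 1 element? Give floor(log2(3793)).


3793 / 2 = 1896
1896 / 2 = 948
948 / 2 = 474
474 / 2 = 237
237 / 2 = 118
118 / 2 = 59
59 / 2 = 29
29 / 2 = 14
14 / 2 = 7
7 / 2 = 3
3 / 2 = 1
Reached 1 after 11 halvings

11


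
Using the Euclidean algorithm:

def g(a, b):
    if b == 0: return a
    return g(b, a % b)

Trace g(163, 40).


g(163, 40) = g(40, 3)
g(40, 3) = g(3, 1)
g(3, 1) = g(1, 0)
g(1, 0) = 1  (base case)

1


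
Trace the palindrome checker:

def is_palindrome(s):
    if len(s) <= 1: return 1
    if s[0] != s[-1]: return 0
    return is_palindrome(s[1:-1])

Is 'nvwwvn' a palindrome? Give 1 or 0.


is_palindrome('nvwwvn'): s[0]='n' == s[-1]='n' -> check is_palindrome('vwwv')
is_palindrome('vwwv'): s[0]='v' == s[-1]='v' -> check is_palindrome('ww')
is_palindrome('ww'): s[0]='w' == s[-1]='w' -> check is_palindrome('')
is_palindrome(''): len <= 1 -> return 1  (base case)
Result: 1 (palindrome)

1


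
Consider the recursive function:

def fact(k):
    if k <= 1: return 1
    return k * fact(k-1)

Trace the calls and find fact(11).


fact(11)
= 11 * fact(10)
= 11 * 10 * fact(9)
= 11 * 10 * 9 * fact(8)
= 11 * 10 * 9 * 8 * fact(7)
= 11 * 10 * 9 * 8 * 7 * fact(6)
= 11 * 10 * 9 * 8 * 7 * 6 * fact(5)
= 11 * 10 * 9 * 8 * 7 * 6 * 5 * fact(4)
= 11 * 10 * 9 * 8 * 7 * 6 * 5 * 4 * fact(3)
= 11 * 10 * 9 * 8 * 7 * 6 * 5 * 4 * 3 * fact(2)
= 11 * 10 * 9 * 8 * 7 * 6 * 5 * 4 * 3 * 2 * fact(1)
= 11 * 10 * 9 * 8 * 7 * 6 * 5 * 4 * 3 * 2 * 1
= 39916800

39916800


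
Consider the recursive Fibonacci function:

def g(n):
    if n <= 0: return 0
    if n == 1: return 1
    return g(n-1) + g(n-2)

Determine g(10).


Computing g(10) bottom-up:
g(0) = 0
g(1) = 1
g(2) = g(1) + g(0) = 1 + 0 = 1
g(3) = g(2) + g(1) = 1 + 1 = 2
g(4) = g(3) + g(2) = 2 + 1 = 3
g(5) = g(4) + g(3) = 3 + 2 = 5
g(6) = g(5) + g(4) = 5 + 3 = 8
g(7) = g(6) + g(5) = 8 + 5 = 13
g(8) = g(7) + g(6) = 13 + 8 = 21
g(9) = g(8) + g(7) = 21 + 13 = 34
g(10) = g(9) + g(8) = 34 + 21 = 55

55


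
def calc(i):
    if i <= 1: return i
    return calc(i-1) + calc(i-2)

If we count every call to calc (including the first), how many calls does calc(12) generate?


Let C(n) = total calls for calc(n)
C(0) = 1, C(1) = 1
C(2) = 1 + C(1) + C(0) = 1 + 1 + 1 = 3
C(3) = 1 + C(2) + C(1) = 1 + 3 + 1 = 5
C(4) = 1 + C(3) + C(2) = 1 + 5 + 3 = 9
C(5) = 1 + C(4) + C(3) = 1 + 9 + 5 = 15
C(6) = 1 + C(5) + C(4) = 1 + 15 + 9 = 25
C(7) = 1 + C(6) + C(5) = 1 + 25 + 15 = 41
C(8) = 1 + C(7) + C(6) = 1 + 41 + 25 = 67
C(9) = 1 + C(8) + C(7) = 1 + 67 + 41 = 109
C(10) = 1 + C(9) + C(8) = 1 + 109 + 67 = 177
C(11) = 1 + C(10) + C(9) = 1 + 177 + 109 = 287
C(12) = 1 + C(11) + C(10) = 1 + 287 + 177 = 465

465


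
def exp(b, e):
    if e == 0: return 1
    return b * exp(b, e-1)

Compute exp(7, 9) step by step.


exp(7, 9)
= 7 * exp(7, 8)
= 7 * 7 * exp(7, 7)
= 7 * 7 * 7 * exp(7, 6)
= 7 * 7 * 7 * 7 * exp(7, 5)
= 7 * 7 * 7 * 7 * 7 * exp(7, 4)
= 7 * 7 * 7 * 7 * 7 * 7 * exp(7, 3)
= 7 * 7 * 7 * 7 * 7 * 7 * 7 * exp(7, 2)
= 7 * 7 * 7 * 7 * 7 * 7 * 7 * 7 * exp(7, 1)
= 7 * 7 * 7 * 7 * 7 * 7 * 7 * 7 * 7 * exp(7, 0)
= 7 * 7 * 7 * 7 * 7 * 7 * 7 * 7 * 7 * 1
= 40353607

40353607


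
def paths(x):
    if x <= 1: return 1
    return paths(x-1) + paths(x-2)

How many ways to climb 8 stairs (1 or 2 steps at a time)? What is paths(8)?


Building up from base cases:
paths(0) = 1
paths(1) = 1
paths(2) = paths(1) + paths(0) = 1 + 1 = 2
paths(3) = paths(2) + paths(1) = 2 + 1 = 3
paths(4) = paths(3) + paths(2) = 3 + 2 = 5
paths(5) = paths(4) + paths(3) = 5 + 3 = 8
paths(6) = paths(5) + paths(4) = 8 + 5 = 13
paths(7) = paths(6) + paths(5) = 13 + 8 = 21
paths(8) = paths(7) + paths(6) = 21 + 13 = 34

34


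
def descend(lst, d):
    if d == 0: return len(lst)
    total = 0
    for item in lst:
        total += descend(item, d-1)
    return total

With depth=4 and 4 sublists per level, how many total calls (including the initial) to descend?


At depth 0 (root): 1 call
At depth 1: each of 1 parents calls descend on 4 children = 4 calls
At depth 2: each of 4 parents calls descend on 4 children = 16 calls
At depth 3: each of 16 parents calls descend on 4 children = 64 calls
At depth 4: each of 64 parents calls descend on 4 children = 256 calls
Total: 1 + 4 + 16 + 64 + 256 = 341

341
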